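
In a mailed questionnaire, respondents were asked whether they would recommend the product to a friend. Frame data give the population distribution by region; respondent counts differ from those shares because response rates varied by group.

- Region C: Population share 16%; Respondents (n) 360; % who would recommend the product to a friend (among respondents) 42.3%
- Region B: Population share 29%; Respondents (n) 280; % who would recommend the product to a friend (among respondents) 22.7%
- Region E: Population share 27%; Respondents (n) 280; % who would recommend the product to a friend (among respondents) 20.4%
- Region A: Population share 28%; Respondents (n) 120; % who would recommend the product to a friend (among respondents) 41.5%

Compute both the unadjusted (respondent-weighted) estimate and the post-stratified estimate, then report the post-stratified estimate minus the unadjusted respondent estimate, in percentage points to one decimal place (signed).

-0.6 percentage points

Naive respondent-only estimate (weights = respondent counts):
  (360/1040)×42.3 + (280/1040)×22.7 + (280/1040)×20.4 + (120/1040)×41.5 = 31.0346%
Post-stratified estimate weights by population shares:
  0.16×42.3 + 0.29×22.7 + 0.27×20.4 + 0.28×41.5 = 30.479%
Difference = 30.479 − 31.0346 = -0.5556 pp.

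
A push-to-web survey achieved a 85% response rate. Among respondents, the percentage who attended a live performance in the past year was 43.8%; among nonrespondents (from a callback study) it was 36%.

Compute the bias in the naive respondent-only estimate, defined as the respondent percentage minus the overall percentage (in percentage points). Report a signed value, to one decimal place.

Nonresponse fraction = 1 − 0.85 = 0.15.
Bias = (nonresponse fraction) × (respondent percentage − nonrespondent percentage)
     = 0.15 × (43.8 − 36) = 0.15 × 7.8 = 1.17.

+1.2 percentage points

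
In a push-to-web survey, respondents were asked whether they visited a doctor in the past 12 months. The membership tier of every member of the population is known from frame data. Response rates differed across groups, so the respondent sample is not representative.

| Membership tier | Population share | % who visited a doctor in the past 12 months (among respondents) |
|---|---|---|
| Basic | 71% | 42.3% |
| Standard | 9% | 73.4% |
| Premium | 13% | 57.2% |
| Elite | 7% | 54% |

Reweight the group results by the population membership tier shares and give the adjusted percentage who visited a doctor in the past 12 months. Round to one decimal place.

47.9%

Post-stratification weights by population share, not respondent share:
  Basic: 0.71 × 42.3 = 30.033
  Standard: 0.09 × 73.4 = 6.606
  Premium: 0.13 × 57.2 = 7.436
  Elite: 0.07 × 54 = 3.78
Post-stratified estimate = 47.855 → 47.9%.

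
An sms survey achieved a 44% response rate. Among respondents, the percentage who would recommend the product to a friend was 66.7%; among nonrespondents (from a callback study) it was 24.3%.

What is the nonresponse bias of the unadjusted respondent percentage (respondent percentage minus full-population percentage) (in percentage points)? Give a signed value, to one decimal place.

+23.7 percentage points

Nonresponse fraction = 1 − 0.44 = 0.56.
Bias = (nonresponse fraction) × (respondent percentage − nonrespondent percentage)
     = 0.56 × (66.7 − 24.3) = 0.56 × 42.4 = 23.744.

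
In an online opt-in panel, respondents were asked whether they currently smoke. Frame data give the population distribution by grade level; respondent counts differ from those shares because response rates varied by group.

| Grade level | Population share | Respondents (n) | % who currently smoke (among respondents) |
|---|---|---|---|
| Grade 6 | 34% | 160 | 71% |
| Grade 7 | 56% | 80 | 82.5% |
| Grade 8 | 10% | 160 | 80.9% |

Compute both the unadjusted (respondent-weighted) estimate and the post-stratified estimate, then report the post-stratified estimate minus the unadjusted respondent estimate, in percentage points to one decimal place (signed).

Unadjusted (pooled respondent) estimate weights by respondent counts:
  (160/400)×71 + (80/400)×82.5 + (160/400)×80.9 = 77.26%
Post-stratified estimate weights by population shares:
  0.34×71 + 0.56×82.5 + 0.1×80.9 = 78.43%
Difference = 78.43 − 77.26 = 1.17 pp.

+1.2 percentage points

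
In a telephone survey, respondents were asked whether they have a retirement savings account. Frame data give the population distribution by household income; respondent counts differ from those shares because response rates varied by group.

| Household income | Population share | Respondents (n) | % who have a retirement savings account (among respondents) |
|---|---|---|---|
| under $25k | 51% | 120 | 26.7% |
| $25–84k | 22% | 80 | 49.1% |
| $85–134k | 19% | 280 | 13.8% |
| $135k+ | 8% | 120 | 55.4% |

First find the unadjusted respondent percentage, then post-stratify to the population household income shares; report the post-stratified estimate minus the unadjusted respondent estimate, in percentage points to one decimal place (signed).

Without adjustment, the pooled respondent share is:
  (120/600)×26.7 + (80/600)×49.1 + (280/600)×13.8 + (120/600)×55.4 = 29.4067%
Post-stratified estimate weights by population shares:
  0.51×26.7 + 0.22×49.1 + 0.19×13.8 + 0.08×55.4 = 31.473%
Difference = 31.473 − 29.4067 = 2.0663 pp.

+2.1 percentage points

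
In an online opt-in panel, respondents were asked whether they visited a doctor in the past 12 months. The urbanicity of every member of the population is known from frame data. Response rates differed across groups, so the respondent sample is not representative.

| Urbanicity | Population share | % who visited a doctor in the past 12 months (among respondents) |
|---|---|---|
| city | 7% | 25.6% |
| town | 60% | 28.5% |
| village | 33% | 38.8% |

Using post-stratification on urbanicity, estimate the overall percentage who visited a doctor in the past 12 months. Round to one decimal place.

Each cell contributes population-share × respondent value:
  city: 0.07 × 25.6 = 1.792
  town: 0.6 × 28.5 = 17.1
  village: 0.33 × 38.8 = 12.804
Post-stratified estimate = 31.696 → 31.7%.

31.7%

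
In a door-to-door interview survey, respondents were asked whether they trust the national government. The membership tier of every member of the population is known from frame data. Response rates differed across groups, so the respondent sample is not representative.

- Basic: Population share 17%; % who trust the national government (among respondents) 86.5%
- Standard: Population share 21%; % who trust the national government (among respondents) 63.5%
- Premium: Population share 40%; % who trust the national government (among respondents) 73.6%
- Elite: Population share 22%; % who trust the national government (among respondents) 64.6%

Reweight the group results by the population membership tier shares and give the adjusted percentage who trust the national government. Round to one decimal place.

71.7%

Reweight to the known membership tier distribution:
  Basic: 0.17 × 86.5 = 14.705
  Standard: 0.21 × 63.5 = 13.335
  Premium: 0.4 × 73.6 = 29.44
  Elite: 0.22 × 64.6 = 14.212
Post-stratified estimate = 71.692 → 71.7%.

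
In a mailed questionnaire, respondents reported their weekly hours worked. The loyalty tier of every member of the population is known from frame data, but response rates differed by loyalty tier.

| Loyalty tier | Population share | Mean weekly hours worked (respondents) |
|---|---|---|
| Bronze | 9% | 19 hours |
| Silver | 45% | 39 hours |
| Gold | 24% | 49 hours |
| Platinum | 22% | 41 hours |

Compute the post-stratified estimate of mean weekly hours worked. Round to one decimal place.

Reweight to the known loyalty tier distribution:
  Bronze: 0.09 × 19 = 1.71
  Silver: 0.45 × 39 = 17.55
  Gold: 0.24 × 49 = 11.76
  Platinum: 0.22 × 41 = 9.02
Post-stratified estimate = 40.04 → 40.0.

40.0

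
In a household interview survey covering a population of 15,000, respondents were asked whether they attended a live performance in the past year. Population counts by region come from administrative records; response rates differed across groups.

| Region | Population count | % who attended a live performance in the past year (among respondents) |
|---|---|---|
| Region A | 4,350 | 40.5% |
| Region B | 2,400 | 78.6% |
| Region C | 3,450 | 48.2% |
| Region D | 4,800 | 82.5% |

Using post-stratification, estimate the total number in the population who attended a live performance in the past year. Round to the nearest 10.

Each cell contributes its population count × the respondent rate:
  Region A: 4,350 × 40.5% = 1761.75
  Region B: 2,400 × 78.6% = 1886.4
  Region C: 3,450 × 48.2% = 1662.9
  Region D: 4,800 × 82.5% = 3960
Estimated total = 9271.05 → 9,270.

9,270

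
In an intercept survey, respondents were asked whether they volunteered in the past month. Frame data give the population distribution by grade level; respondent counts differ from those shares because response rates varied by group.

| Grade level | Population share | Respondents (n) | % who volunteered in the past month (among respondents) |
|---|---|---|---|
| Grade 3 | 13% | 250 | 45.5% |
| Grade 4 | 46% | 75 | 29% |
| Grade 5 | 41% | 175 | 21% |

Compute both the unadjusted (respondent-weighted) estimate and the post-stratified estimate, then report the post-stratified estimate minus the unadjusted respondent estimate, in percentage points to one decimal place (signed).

-6.6 percentage points

Unadjusted (pooled respondent) estimate weights by respondent counts:
  (250/500)×45.5 + (75/500)×29 + (175/500)×21 = 34.45%
Reweighting by population grade level shares:
  0.13×45.5 + 0.46×29 + 0.41×21 = 27.865%
Difference = 27.865 − 34.45 = -6.585 pp.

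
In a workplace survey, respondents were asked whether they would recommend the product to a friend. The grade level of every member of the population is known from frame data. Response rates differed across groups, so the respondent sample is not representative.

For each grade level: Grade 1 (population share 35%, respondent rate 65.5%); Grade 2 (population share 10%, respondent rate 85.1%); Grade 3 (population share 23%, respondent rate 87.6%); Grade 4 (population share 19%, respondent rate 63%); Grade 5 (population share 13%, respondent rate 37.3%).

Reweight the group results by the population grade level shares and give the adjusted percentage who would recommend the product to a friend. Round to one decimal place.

68.4%

Weight each group's respondent value by its population share:
  Grade 1: 0.35 × 65.5 = 22.925
  Grade 2: 0.1 × 85.1 = 8.51
  Grade 3: 0.23 × 87.6 = 20.148
  Grade 4: 0.19 × 63 = 11.97
  Grade 5: 0.13 × 37.3 = 4.849
Post-stratified estimate = 68.402 → 68.4%.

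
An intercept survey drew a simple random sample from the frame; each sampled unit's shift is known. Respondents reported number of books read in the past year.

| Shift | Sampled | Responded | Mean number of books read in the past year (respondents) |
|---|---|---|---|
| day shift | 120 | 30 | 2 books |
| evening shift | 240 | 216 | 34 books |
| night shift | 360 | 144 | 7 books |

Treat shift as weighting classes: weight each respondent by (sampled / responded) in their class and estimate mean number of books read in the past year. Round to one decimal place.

Class response rates: day shift 30/120 = 25%, evening shift 216/240 = 90%, night shift 144/360 = 40%.
Each respondent's weight = sampled/responded in their class; summing within a class gives n_sampled, so:
  day shift: 120 × 2 = 240
  evening shift: 240 × 34 = 8160
  night shift: 360 × 7 = 2520
Adjusted estimate = 10,920 / 720 = 15.1667 → 15.2.

15.2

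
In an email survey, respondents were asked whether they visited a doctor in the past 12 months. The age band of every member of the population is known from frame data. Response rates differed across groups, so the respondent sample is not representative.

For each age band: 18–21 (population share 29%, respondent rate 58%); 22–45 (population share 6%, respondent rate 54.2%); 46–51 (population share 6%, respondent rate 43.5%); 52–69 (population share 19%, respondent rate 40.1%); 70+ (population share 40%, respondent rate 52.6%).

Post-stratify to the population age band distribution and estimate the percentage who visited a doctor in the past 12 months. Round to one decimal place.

Weight each group's respondent value by its population share:
  18–21: 0.29 × 58 = 16.82
  22–45: 0.06 × 54.2 = 3.252
  46–51: 0.06 × 43.5 = 2.61
  52–69: 0.19 × 40.1 = 7.619
  70+: 0.4 × 52.6 = 21.04
Post-stratified estimate = 51.341 → 51.3%.

51.3%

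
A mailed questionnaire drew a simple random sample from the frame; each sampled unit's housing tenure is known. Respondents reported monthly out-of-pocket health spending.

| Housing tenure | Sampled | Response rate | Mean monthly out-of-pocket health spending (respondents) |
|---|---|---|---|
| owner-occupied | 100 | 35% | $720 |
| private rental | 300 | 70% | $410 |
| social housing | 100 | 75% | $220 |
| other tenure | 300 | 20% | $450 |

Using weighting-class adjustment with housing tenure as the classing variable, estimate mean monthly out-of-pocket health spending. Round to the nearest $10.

Each respondent's weight = sampled/responded in their class; summing within a class gives n_sampled, so:
  owner-occupied: 100 × 720 = 72,000
  private rental: 300 × 410 = 123,000
  social housing: 100 × 220 = 22,000
  other tenure: 300 × 450 = 135,000
Adjusted estimate = 352,000 / 800 = 440 → $440.

$440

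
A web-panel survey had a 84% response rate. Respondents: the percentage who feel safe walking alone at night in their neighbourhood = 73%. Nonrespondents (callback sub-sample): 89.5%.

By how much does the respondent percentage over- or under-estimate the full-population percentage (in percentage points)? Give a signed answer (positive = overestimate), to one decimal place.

Nonresponse fraction = 1 − 0.84 = 0.16.
Bias = (nonresponse fraction) × (respondent percentage − nonrespondent percentage)
     = 0.16 × (73 − 89.5) = 0.16 × -16.5 = -2.64.

-2.6 percentage points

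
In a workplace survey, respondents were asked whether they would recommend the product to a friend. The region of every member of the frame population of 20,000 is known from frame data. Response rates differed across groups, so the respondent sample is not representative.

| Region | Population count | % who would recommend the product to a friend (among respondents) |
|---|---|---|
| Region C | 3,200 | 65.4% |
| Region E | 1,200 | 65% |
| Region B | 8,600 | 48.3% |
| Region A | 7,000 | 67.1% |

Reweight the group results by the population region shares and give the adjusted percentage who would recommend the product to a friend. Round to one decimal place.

Weight each group's respondent value by its population share:
  Region C: (3,200/20,000) × 65.4 = 10.464
  Region E: (1,200/20,000) × 65 = 3.9
  Region B: (8,600/20,000) × 48.3 = 20.769
  Region A: (7,000/20,000) × 67.1 = 23.485
Post-stratified estimate = 58.618 → 58.6%.

58.6%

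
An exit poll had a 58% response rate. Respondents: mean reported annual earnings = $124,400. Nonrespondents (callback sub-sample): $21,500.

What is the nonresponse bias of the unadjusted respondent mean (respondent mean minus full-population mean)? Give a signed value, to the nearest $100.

Nonresponse fraction = 1 − 0.58 = 0.42.
Bias = (nonresponse fraction) × (respondent mean − nonrespondent mean)
     = 0.42 × (124,400 − 21,500) = 0.42 × 102,900 = 43,218.

+$43,200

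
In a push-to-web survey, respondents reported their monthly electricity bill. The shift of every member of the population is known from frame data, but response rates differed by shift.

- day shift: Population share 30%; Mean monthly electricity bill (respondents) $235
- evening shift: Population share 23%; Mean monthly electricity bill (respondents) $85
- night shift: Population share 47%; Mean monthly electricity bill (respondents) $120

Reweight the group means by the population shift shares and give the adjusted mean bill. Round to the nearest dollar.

$146

Weight each group's respondent value by its population share:
  day shift: 0.3 × 235 = 70.5
  evening shift: 0.23 × 85 = 19.55
  night shift: 0.47 × 120 = 56.4
Post-stratified estimate = 146.45 → $146.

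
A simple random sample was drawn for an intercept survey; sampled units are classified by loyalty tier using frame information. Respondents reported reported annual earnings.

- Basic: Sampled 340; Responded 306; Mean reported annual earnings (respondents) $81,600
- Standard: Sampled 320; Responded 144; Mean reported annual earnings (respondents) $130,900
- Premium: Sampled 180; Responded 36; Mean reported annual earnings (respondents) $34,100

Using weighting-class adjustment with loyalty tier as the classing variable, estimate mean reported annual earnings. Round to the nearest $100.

Class response rates: Basic 306/340 = 90%, Standard 144/320 = 45%, Premium 36/180 = 20%.
With weight = n_sampled/n_responded per class, the weighted class total is n_sampled:
  Basic: 340 × 81,600 = 27,744,000
  Standard: 320 × 130,900 = 41,888,000
  Premium: 180 × 34,100 = 6,138,000
Adjusted estimate = 75,770,000 / 840 = 90202.4 → $90,200.

$90,200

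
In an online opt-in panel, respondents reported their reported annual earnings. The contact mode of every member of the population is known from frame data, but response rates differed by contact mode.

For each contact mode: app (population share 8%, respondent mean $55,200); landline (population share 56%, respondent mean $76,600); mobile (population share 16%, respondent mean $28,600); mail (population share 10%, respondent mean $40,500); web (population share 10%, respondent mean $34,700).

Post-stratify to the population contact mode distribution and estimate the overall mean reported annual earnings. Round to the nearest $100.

$59,400

Each cell contributes population-share × respondent value:
  app: 0.08 × 55,200 = 4416
  landline: 0.56 × 76,600 = 42,896
  mobile: 0.16 × 28,600 = 4576
  mail: 0.1 × 40,500 = 4050
  web: 0.1 × 34,700 = 3470
Post-stratified estimate = 59,408 → $59,400.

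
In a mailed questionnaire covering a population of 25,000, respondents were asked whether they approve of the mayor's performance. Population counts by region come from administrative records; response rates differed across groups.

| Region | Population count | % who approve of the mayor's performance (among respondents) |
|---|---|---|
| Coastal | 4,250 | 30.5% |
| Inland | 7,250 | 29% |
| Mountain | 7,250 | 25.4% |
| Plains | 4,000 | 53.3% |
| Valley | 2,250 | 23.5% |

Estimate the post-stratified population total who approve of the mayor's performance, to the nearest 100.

Each cell contributes its population count × the respondent rate:
  Coastal: 4,250 × 30.5% = 1296.25
  Inland: 7,250 × 29% = 2102.5
  Mountain: 7,250 × 25.4% = 1841.5
  Plains: 4,000 × 53.3% = 2132
  Valley: 2,250 × 23.5% = 528.75
Estimated total = 7901 → 7,900.

7,900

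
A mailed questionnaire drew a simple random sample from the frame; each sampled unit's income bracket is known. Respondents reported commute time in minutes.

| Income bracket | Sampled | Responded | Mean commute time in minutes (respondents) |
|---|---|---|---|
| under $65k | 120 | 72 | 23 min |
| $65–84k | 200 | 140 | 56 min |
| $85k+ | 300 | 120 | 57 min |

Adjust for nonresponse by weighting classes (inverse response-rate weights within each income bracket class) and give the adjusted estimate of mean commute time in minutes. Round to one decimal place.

50.1

Class response rates: under $65k 72/120 = 60%, $65–84k 140/200 = 70%, $85k+ 120/300 = 40%.
With weight = n_sampled/n_responded per class, the weighted class total is n_sampled:
  under $65k: 120 × 23 = 2760
  $65–84k: 200 × 56 = 11,200
  $85k+: 300 × 57 = 17,100
Adjusted estimate = 31,060 / 620 = 50.0968 → 50.1.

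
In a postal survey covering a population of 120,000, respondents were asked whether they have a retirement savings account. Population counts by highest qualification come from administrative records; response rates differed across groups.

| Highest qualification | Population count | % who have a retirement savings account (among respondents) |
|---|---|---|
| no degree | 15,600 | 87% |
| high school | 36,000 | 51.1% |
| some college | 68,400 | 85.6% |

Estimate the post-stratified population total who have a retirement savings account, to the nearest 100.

90,500

Estimated count per cell = population count × respondent percentage:
  no degree: 15,600 × 87% = 13,572
  high school: 36,000 × 51.1% = 18,396
  some college: 68,400 × 85.6% = 58550.4
Estimated total = 90518.4 → 90,500.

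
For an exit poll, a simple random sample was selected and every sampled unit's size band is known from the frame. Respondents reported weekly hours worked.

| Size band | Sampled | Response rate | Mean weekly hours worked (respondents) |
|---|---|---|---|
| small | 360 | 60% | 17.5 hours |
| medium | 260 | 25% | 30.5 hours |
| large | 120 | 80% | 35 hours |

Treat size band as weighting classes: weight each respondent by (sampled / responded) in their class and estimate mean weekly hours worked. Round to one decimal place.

Weighting each respondent by the inverse class response rate inflates each class back to its sampled size, so the class weight is n_sampled:
  small: 360 × 17.5 = 6300
  medium: 260 × 30.5 = 7930
  large: 120 × 35 = 4200
Adjusted estimate = 18,430 / 740 = 24.9054 → 24.9.

24.9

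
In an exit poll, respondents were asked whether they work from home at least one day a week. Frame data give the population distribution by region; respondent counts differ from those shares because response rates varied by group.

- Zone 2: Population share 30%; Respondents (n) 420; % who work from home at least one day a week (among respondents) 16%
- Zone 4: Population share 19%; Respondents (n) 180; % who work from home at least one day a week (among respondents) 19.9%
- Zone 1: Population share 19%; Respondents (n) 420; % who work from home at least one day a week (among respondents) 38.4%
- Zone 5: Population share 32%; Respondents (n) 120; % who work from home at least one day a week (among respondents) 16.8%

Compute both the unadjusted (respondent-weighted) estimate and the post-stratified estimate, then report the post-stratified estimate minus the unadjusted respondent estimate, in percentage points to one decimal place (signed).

Unadjusted (pooled respondent) estimate weights by respondent counts:
  (420/1140)×16 + (180/1140)×19.9 + (420/1140)×38.4 + (120/1140)×16.8 = 24.9526%
Post-stratified estimate weights by population shares:
  0.3×16 + 0.19×19.9 + 0.19×38.4 + 0.32×16.8 = 21.253%
Difference = 21.253 − 24.9526 = -3.6996 pp.

-3.7 percentage points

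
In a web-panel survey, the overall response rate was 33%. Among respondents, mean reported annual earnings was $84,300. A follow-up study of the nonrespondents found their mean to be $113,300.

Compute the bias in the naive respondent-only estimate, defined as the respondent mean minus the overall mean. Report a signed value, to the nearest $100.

-$19,400

Nonresponse fraction = 1 − 0.33 = 0.67.
Bias = (nonresponse fraction) × (respondent mean − nonrespondent mean)
     = 0.67 × (84,300 − 113,300) = 0.67 × -29,000 = -19,430.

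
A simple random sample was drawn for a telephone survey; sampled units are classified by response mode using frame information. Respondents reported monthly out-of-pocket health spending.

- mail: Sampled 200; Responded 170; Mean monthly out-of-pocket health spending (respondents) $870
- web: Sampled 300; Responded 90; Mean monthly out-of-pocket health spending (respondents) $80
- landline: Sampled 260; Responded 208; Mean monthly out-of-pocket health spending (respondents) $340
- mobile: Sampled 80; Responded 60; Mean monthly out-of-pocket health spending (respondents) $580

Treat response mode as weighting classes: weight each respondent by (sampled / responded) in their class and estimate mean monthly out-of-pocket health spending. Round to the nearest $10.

Class response rates: mail 170/200 = 85%, web 90/300 = 30%, landline 208/260 = 80%, mobile 60/80 = 75%.
Inverse-response-rate weighting restores each class to its sampled count, so class totals weight by n_sampled:
  mail: 200 × 870 = 174,000
  web: 300 × 80 = 24,000
  landline: 260 × 340 = 88,400
  mobile: 80 × 580 = 46,400
Adjusted estimate = 332,800 / 840 = 396.19 → $400.

$400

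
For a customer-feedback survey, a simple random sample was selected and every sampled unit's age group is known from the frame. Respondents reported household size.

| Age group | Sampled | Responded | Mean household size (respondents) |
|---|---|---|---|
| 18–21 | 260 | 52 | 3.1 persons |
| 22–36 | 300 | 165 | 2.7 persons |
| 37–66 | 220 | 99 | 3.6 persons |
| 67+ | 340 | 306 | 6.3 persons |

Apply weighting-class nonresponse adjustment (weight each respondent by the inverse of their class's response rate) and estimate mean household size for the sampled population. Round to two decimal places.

Class response rates: 18–21 52/260 = 20%, 22–36 165/300 = 55%, 37–66 99/220 = 45%, 67+ 306/340 = 90%.
Weighting each respondent by the inverse class response rate inflates each class back to its sampled size, so the class weight is n_sampled:
  18–21: 260 × 3.1 = 806
  22–36: 300 × 2.7 = 810
  37–66: 220 × 3.6 = 792
  67+: 340 × 6.3 = 2142
Adjusted estimate = 4550 / 1,120 = 4.0625 → 4.06.

4.06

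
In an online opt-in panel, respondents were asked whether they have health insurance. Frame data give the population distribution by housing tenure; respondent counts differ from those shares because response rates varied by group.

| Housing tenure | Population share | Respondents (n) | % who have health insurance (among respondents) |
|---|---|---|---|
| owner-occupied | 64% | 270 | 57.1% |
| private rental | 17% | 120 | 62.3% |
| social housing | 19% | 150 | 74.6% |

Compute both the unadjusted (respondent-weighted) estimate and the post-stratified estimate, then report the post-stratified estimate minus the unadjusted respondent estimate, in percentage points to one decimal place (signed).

-1.8 percentage points

Unadjusted (pooled respondent) estimate weights by respondent counts:
  (270/540)×57.1 + (120/540)×62.3 + (150/540)×74.6 = 63.1167%
Reweighting by population housing tenure shares:
  0.64×57.1 + 0.17×62.3 + 0.19×74.6 = 61.309%
Difference = 61.309 − 63.1167 = -1.8077 pp.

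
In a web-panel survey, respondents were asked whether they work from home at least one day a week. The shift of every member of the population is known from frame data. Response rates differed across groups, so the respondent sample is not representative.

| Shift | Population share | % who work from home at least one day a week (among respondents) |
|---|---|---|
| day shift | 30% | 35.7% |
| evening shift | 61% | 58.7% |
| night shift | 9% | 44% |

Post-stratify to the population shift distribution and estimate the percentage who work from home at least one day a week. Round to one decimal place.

50.5%

Post-stratification weights by population share, not respondent share:
  day shift: 0.3 × 35.7 = 10.71
  evening shift: 0.61 × 58.7 = 35.807
  night shift: 0.09 × 44 = 3.96
Post-stratified estimate = 50.477 → 50.5%.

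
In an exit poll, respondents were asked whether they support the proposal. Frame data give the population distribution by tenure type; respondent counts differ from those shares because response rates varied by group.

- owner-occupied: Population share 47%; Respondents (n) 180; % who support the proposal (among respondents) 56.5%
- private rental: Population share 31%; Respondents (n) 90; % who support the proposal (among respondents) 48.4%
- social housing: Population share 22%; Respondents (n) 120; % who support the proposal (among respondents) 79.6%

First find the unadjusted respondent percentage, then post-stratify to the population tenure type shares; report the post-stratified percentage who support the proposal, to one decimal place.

Without adjustment, the pooled respondent share is:
  (180/390)×56.5 + (90/390)×48.4 + (120/390)×79.6 = 61.7385%
Post-stratifying to population shares instead:
  0.47×56.5 + 0.31×48.4 + 0.22×79.6 = 59.071%

59.1%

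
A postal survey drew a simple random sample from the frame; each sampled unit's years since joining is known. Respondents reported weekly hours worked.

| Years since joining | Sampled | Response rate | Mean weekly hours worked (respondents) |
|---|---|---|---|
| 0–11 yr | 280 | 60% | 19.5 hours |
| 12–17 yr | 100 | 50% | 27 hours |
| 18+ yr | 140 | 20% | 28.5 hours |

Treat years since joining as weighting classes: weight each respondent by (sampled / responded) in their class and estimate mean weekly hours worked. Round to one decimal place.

Weighting each respondent by the inverse class response rate inflates each class back to its sampled size, so the class weight is n_sampled:
  0–11 yr: 280 × 19.5 = 5460
  12–17 yr: 100 × 27 = 2700
  18+ yr: 140 × 28.5 = 3990
Adjusted estimate = 12,150 / 520 = 23.3654 → 23.4.

23.4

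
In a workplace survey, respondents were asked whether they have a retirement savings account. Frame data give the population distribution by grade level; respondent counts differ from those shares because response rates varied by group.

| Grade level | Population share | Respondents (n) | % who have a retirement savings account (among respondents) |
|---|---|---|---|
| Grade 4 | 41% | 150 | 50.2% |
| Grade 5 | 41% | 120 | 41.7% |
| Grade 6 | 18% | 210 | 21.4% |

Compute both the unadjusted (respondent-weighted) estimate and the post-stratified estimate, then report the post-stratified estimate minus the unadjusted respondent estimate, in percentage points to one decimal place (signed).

Without adjustment, the pooled respondent share is:
  (150/480)×50.2 + (120/480)×41.7 + (210/480)×21.4 = 35.475%
Reweighting by population grade level shares:
  0.41×50.2 + 0.41×41.7 + 0.18×21.4 = 41.531%
Difference = 41.531 − 35.475 = 6.056 pp.

+6.1 percentage points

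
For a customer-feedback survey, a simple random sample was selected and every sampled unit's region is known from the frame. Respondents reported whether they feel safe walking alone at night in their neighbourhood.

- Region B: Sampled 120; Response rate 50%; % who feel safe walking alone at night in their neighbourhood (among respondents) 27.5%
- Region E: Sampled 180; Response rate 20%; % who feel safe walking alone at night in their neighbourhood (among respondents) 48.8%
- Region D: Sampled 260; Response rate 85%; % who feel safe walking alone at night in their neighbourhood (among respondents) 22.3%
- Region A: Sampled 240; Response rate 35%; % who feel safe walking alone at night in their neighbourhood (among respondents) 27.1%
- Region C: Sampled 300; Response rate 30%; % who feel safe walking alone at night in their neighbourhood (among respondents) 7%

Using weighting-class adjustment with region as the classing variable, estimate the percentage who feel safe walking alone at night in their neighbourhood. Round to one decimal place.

Inverse-response-rate weighting restores each class to its sampled count, so class totals weight by n_sampled:
  Region B: 120 × 27.5 = 3300
  Region E: 180 × 48.8 = 8784
  Region D: 260 × 22.3 = 5798
  Region A: 240 × 27.1 = 6504
  Region C: 300 × 7 = 2100
Adjusted estimate = 26,486 / 1,100 = 24.0782 → 24.1%.

24.1%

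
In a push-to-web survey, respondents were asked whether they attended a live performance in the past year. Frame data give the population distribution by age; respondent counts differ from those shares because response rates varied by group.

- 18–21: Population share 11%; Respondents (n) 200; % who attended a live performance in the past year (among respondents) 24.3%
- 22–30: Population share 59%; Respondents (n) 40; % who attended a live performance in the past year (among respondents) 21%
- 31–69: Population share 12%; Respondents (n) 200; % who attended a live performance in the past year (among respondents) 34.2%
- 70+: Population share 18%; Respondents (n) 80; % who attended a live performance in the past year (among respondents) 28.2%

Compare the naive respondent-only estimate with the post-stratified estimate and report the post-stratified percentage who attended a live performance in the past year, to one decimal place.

Unadjusted (pooled respondent) estimate weights by respondent counts:
  (200/520)×24.3 + (40/520)×21 + (200/520)×34.2 + (80/520)×28.2 = 28.4538%
Reweighting by population age shares:
  0.11×24.3 + 0.59×21 + 0.12×34.2 + 0.18×28.2 = 24.243%

24.2%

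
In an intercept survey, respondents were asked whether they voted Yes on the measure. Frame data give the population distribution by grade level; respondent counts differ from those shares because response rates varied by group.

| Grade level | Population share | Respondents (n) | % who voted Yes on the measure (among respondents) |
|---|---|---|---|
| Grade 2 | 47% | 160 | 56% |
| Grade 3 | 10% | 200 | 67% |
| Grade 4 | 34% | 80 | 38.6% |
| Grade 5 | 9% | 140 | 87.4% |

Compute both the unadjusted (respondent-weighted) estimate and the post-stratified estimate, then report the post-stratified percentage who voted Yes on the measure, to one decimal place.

Naive respondent-only estimate (weights = respondent counts):
  (160/580)×56 + (200/580)×67 + (80/580)×38.6 + (140/580)×87.4 = 64.9724%
Reweighting by population grade level shares:
  0.47×56 + 0.1×67 + 0.34×38.6 + 0.09×87.4 = 54.01%

54.0%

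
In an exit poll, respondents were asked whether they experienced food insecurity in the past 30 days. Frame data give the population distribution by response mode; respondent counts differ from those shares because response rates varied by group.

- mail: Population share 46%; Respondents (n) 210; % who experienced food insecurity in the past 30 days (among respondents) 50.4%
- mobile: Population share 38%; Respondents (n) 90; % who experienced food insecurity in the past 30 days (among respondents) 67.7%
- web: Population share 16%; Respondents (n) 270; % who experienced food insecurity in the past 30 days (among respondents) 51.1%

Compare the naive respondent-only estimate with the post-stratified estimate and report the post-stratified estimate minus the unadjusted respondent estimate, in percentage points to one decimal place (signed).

Unadjusted (pooled respondent) estimate weights by respondent counts:
  (210/570)×50.4 + (90/570)×67.7 + (270/570)×51.1 = 53.4632%
Post-stratifying to population shares instead:
  0.46×50.4 + 0.38×67.7 + 0.16×51.1 = 57.086%
Difference = 57.086 − 53.4632 = 3.6228 pp.

+3.6 percentage points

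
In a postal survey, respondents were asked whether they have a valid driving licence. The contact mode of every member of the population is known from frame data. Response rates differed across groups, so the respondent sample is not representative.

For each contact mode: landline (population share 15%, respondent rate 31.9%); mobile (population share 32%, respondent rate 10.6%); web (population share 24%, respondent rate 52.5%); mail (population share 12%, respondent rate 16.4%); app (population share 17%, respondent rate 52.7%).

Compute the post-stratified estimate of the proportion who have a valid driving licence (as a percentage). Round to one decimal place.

Weight each group's respondent value by its population share:
  landline: 0.15 × 31.9 = 4.785
  mobile: 0.32 × 10.6 = 3.392
  web: 0.24 × 52.5 = 12.6
  mail: 0.12 × 16.4 = 1.968
  app: 0.17 × 52.7 = 8.959
Post-stratified estimate = 31.704 → 31.7%.

31.7%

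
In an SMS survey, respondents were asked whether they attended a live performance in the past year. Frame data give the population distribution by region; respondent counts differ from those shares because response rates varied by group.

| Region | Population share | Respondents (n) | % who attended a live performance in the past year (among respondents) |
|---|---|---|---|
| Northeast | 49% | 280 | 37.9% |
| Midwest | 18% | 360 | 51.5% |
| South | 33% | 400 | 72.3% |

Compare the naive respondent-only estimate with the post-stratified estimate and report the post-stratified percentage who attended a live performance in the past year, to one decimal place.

Without adjustment, the pooled respondent share is:
  (280/1040)×37.9 + (360/1040)×51.5 + (400/1040)×72.3 = 55.8385%
Reweighting by population region shares:
  0.49×37.9 + 0.18×51.5 + 0.33×72.3 = 51.7%

51.7%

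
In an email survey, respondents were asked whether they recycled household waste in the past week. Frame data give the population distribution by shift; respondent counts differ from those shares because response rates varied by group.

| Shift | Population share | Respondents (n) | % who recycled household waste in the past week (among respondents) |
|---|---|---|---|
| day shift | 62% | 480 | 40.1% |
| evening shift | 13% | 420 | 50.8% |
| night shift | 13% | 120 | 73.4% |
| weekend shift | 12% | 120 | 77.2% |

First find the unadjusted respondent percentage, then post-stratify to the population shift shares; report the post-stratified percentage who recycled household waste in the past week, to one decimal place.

Without adjustment, the pooled respondent share is:
  (480/1140)×40.1 + (420/1140)×50.8 + (120/1140)×73.4 + (120/1140)×77.2 = 51.4526%
Reweighting by population shift shares:
  0.62×40.1 + 0.13×50.8 + 0.13×73.4 + 0.12×77.2 = 50.272%

50.3%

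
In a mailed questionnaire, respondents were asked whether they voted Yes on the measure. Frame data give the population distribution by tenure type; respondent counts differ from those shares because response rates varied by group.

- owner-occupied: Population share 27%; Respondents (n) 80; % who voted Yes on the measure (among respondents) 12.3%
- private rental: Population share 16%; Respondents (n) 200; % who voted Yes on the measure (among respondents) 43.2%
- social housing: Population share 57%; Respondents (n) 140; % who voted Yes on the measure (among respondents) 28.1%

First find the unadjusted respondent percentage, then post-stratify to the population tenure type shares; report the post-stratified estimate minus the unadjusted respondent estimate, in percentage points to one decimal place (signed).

Without adjustment, the pooled respondent share is:
  (80/420)×12.3 + (200/420)×43.2 + (140/420)×28.1 = 32.281%
Post-stratified estimate weights by population shares:
  0.27×12.3 + 0.16×43.2 + 0.57×28.1 = 26.25%
Difference = 26.25 − 32.281 = -6.031 pp.

-6.0 percentage points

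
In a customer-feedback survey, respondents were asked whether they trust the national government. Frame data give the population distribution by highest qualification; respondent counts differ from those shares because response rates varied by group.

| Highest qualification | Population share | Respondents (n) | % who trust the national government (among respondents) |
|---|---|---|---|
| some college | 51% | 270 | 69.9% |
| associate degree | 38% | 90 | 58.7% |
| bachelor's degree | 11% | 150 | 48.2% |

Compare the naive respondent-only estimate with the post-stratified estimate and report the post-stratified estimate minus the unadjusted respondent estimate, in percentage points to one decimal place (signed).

Naive respondent-only estimate (weights = respondent counts):
  (270/510)×69.9 + (90/510)×58.7 + (150/510)×48.2 = 61.5412%
Post-stratified estimate weights by population shares:
  0.51×69.9 + 0.38×58.7 + 0.11×48.2 = 63.257%
Difference = 63.257 − 61.5412 = 1.7158 pp.

+1.7 percentage points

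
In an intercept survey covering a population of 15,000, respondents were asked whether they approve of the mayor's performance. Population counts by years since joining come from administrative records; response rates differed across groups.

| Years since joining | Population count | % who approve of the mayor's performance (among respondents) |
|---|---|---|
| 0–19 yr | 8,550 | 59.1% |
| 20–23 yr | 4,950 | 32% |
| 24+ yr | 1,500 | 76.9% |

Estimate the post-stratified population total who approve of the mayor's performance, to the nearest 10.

Estimated count per cell = population count × respondent percentage:
  0–19 yr: 8,550 × 59.1% = 5053.05
  20–23 yr: 4,950 × 32% = 1584
  24+ yr: 1,500 × 76.9% = 1153.5
Estimated total = 7790.55 → 7,790.

7,790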